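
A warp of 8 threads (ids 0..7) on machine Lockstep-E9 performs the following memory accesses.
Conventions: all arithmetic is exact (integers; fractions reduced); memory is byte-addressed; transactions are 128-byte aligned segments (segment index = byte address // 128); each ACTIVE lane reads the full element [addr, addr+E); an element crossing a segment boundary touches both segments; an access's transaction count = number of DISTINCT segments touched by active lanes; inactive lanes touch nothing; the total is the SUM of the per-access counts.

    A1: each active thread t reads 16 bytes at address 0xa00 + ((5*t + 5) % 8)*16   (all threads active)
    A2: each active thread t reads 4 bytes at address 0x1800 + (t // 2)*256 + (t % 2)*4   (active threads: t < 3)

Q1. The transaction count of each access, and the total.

A1: 1 transaction
A2: 2 transactions

Answer: 1,2; total 3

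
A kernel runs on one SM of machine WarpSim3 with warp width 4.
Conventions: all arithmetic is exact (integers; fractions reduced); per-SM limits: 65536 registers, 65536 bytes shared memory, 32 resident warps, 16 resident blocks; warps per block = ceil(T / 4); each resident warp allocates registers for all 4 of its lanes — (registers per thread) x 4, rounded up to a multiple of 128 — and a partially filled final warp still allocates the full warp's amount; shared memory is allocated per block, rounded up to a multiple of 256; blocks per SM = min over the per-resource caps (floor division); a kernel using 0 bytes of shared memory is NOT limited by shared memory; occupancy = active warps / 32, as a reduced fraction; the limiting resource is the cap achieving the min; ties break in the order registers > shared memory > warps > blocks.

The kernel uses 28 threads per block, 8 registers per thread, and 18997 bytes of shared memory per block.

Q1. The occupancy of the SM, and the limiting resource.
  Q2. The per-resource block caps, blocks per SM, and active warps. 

Answer: occupancy 21/32, limited by shared memory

registers: 73 blocks
shared memory: 3 blocks
warps: 4 blocks
blocks: 16 blocks

Answer: 3 blocks, 21 active warps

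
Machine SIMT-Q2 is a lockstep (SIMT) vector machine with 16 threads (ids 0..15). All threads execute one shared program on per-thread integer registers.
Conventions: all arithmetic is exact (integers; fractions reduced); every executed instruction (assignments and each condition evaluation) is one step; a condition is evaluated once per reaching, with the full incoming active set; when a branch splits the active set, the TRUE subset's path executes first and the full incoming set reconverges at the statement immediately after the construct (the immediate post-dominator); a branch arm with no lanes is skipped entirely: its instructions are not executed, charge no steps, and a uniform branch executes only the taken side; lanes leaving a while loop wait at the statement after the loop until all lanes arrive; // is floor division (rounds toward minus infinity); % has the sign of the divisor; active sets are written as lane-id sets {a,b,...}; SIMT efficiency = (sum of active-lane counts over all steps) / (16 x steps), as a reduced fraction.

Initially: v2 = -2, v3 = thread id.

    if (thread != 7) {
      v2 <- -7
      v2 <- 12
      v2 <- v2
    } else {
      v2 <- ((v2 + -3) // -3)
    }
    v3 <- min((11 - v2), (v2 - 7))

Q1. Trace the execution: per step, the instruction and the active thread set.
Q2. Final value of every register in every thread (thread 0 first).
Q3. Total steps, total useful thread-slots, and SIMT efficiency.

step 0: eval (thread != 7)           {0,1,2,3,4,5,6,7,8,9,10,11,12,13,14,15}
step 1: v2 <- -7                     {0,1,2,3,4,5,6,8,9,10,11,12,13,14,15}
step 2: v2 <- 12                     {0,1,2,3,4,5,6,8,9,10,11,12,13,14,15}
step 3: v2 <- v2                     {0,1,2,3,4,5,6,8,9,10,11,12,13,14,15}
step 4: v2 <- ((v2 + -3) // -3)      {7}
step 5: v3 <- min((11 - v2), (v2 - 7)) {0,1,2,3,4,5,6,7,8,9,10,11,12,13,14,15}

Answer: 6 steps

v2: 12,12,12,12,12,12,12,1,12,12,12,12,12,12,12,12
v3: -1,-1,-1,-1,-1,-1,-1,-6,-1,-1,-1,-1,-1,-1,-1,-1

steps = 6; useful = 78; efficiency = 78/96 = 13/16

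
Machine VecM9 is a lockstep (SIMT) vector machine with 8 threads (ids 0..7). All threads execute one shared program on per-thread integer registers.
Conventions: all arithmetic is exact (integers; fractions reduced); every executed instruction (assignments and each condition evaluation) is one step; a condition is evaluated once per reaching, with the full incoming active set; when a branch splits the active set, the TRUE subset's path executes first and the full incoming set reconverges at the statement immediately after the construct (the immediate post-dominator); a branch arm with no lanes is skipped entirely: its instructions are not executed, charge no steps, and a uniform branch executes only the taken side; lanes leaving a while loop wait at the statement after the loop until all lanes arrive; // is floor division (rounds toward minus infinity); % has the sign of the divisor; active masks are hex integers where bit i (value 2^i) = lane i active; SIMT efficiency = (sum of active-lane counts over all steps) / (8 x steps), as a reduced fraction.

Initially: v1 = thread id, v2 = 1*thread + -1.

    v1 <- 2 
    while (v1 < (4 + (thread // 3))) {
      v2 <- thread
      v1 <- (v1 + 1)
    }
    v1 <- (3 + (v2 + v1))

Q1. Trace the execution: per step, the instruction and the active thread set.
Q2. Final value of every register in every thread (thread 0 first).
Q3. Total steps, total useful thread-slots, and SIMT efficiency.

step 0: v1 <- 2                      0xff
step 1: eval (v1 < (4 + (thread // 3))) 0xff
step 2: v2 <- thread                 0xff
step 3: v1 <- (v1 + 1)               0xff
step 4: eval (v1 < (4 + (thread // 3))) 0xff
step 5: v2 <- thread                 0xff
step 6: v1 <- (v1 + 1)               0xff
step 7: eval (v1 < (4 + (thread // 3))) 0xff
step 8: v2 <- thread                 0xf8
step 9: v1 <- (v1 + 1)               0xf8
step 10: eval (v1 < (4 + (thread // 3))) 0xf8
step 11: v2 <- thread                 0xc0
step 12: v1 <- (v1 + 1)               0xc0
step 13: eval (v1 < (4 + (thread // 3))) 0xc0
step 14: v1 <- (3 + (v2 + v1))        0xff

Answer: 15 steps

v1: 7,8,9,11,12,13,15,16
v2: 0,1,2,3,4,5,6,7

steps = 15; useful = 93; efficiency = 93/120 = 31/40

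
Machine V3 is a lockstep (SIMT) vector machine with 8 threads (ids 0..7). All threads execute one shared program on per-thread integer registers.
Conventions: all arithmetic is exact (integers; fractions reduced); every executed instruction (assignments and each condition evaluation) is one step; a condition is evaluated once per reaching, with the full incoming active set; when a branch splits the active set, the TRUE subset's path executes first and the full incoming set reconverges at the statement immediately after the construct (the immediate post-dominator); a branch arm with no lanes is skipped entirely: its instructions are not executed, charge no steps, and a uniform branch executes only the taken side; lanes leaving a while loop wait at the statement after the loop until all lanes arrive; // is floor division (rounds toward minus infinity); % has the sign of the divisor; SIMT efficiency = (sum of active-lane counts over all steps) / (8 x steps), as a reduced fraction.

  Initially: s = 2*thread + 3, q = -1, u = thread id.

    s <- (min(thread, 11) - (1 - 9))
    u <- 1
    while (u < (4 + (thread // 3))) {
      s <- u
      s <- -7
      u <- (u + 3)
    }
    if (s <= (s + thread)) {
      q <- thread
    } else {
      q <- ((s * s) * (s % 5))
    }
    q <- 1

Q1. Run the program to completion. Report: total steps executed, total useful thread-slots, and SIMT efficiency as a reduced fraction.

Answer: 14 steps, 100 useful, 25/28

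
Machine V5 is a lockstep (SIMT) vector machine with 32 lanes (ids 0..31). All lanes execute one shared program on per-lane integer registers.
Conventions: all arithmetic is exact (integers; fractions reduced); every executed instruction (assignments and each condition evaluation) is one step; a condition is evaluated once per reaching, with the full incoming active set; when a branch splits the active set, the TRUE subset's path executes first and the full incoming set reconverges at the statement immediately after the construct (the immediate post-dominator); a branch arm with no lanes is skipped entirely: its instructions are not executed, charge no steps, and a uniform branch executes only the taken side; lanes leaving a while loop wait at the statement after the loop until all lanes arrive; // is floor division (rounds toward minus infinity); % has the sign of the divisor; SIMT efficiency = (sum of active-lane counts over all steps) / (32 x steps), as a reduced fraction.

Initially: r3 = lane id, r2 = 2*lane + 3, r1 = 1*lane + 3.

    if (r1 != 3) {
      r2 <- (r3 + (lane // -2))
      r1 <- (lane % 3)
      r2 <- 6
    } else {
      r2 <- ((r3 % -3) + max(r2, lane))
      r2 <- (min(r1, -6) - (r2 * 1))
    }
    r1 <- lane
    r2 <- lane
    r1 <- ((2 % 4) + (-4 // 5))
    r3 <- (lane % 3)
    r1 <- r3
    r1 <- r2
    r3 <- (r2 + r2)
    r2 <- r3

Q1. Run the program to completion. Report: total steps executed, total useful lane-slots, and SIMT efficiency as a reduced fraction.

Answer: 14 steps, 383 useful, 383/448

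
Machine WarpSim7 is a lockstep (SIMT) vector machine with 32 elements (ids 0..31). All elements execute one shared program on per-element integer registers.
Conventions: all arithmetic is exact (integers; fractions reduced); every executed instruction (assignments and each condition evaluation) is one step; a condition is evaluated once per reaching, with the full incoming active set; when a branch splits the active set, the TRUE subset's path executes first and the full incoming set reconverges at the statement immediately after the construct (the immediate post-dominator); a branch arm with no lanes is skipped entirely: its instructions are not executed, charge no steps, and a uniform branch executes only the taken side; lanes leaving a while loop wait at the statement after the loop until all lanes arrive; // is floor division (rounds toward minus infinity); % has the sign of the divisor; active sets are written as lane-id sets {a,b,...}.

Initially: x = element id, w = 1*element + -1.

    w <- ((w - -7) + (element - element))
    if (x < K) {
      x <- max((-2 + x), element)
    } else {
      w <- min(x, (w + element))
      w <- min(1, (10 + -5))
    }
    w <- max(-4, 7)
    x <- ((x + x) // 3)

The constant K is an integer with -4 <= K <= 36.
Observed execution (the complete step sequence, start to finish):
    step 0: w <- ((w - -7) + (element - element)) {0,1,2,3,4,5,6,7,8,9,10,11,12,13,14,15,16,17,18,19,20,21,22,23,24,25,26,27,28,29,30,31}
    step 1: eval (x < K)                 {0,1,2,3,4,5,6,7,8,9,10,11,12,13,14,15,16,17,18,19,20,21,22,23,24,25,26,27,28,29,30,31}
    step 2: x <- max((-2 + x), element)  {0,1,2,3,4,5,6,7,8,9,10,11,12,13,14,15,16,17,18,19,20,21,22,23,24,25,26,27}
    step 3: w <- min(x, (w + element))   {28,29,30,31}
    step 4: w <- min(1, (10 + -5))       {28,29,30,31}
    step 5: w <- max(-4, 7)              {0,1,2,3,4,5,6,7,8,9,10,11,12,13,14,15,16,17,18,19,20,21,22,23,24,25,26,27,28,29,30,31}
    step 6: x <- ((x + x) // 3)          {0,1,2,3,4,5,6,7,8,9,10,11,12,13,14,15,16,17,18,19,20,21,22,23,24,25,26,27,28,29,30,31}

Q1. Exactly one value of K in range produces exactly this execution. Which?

Answer: K = 28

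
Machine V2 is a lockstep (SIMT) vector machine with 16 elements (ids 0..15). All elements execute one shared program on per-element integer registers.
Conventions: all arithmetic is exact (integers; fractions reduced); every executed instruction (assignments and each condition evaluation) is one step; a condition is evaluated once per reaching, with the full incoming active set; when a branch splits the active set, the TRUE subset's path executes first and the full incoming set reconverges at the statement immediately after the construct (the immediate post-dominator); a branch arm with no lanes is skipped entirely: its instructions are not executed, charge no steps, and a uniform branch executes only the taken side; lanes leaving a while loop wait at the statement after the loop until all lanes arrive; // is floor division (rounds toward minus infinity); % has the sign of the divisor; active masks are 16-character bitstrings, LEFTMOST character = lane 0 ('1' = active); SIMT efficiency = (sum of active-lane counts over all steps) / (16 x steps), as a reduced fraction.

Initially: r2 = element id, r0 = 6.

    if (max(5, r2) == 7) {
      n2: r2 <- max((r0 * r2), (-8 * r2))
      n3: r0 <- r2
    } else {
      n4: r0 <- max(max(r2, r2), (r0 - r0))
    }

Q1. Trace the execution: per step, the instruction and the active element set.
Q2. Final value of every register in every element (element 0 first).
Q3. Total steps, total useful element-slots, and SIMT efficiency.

step 0: eval (max(5, r2) == 7)       1111111111111111
step 1: r2 <- max((r0 * r2), (-8 * r2)) 0000000100000000
step 2: r0 <- r2                     0000000100000000
step 3: r0 <- max(max(r2, r2), (r0 - r0)) 1111111011111111

Answer: 4 steps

r2: 0,1,2,3,4,5,6,42,8,9,10,11,12,13,14,15
r0: 0,1,2,3,4,5,6,42,8,9,10,11,12,13,14,15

steps = 4; useful = 33; efficiency = 33/64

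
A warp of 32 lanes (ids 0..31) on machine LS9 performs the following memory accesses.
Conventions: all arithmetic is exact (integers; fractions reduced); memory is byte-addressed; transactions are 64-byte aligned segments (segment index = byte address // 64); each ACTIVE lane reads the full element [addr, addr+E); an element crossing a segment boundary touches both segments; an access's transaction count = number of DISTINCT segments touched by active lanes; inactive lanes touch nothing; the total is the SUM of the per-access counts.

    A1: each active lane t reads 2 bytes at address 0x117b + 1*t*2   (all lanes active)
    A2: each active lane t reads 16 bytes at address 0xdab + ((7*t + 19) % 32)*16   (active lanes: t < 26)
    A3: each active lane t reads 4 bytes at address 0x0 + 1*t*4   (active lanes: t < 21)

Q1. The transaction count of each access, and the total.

A1: 2 transactions
A2: 9 transactions
A3: 2 transactions

Answer: 2,9,2; total 13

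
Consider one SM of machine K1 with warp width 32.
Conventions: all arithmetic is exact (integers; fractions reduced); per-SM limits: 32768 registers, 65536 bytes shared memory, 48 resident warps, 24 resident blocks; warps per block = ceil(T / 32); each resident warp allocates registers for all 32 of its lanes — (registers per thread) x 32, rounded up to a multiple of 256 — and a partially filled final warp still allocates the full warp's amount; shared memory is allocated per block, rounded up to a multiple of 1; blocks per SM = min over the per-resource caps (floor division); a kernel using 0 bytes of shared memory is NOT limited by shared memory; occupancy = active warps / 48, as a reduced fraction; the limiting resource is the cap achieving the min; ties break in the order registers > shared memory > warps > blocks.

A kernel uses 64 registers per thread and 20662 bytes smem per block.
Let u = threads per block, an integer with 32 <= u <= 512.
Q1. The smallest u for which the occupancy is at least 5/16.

Answer: u = 129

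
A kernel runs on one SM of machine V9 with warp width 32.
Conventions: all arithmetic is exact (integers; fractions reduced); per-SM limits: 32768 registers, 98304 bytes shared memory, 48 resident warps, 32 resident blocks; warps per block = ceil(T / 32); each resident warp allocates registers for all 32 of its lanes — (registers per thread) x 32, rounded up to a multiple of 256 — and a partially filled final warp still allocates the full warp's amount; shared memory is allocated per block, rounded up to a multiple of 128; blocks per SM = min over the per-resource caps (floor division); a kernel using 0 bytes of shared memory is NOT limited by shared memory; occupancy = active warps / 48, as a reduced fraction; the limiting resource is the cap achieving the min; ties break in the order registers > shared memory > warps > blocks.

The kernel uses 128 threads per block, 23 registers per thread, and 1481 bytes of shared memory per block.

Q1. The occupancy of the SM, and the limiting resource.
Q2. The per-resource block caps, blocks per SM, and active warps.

Answer: occupancy 5/6, limited by registers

registers: 10 blocks
shared memory: 64 blocks
warps: 12 blocks
blocks: 32 blocks

Answer: 10 blocks, 40 active warps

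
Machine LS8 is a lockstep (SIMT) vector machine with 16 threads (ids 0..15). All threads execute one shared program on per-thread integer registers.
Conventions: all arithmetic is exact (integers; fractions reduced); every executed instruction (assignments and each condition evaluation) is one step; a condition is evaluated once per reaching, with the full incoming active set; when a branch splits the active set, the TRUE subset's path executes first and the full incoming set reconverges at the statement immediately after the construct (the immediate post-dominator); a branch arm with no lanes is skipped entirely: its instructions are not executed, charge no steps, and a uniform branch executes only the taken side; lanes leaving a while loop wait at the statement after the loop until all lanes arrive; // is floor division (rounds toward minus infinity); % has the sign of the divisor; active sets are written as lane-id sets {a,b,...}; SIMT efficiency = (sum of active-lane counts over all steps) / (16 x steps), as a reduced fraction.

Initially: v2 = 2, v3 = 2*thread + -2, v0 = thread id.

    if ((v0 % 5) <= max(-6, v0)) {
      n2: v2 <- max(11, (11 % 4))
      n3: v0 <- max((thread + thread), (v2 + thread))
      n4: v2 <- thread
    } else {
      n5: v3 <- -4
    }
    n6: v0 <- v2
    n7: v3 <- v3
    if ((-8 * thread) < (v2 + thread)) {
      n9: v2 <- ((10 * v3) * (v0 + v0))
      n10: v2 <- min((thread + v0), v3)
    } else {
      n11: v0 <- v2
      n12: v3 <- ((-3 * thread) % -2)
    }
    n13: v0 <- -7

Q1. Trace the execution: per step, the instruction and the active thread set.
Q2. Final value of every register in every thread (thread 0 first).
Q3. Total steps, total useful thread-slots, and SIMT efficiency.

step 0: eval ((v0 % 5) <= max(-6, v0)) {0,1,2,3,4,5,6,7,8,9,10,11,12,13,14,15}
step 1: v2 <- max(11, (11 % 4))      {0,1,2,3,4,5,6,7,8,9,10,11,12,13,14,15}
step 2: v0 <- max((thread + thread), (v2 + thread)) {0,1,2,3,4,5,6,7,8,9,10,11,12,13,14,15}
step 3: v2 <- thread                 {0,1,2,3,4,5,6,7,8,9,10,11,12,13,14,15}
step 4: v0 <- v2                     {0,1,2,3,4,5,6,7,8,9,10,11,12,13,14,15}
step 5: v3 <- v3                     {0,1,2,3,4,5,6,7,8,9,10,11,12,13,14,15}
step 6: eval ((-8 * thread) < (v2 + thread)) {0,1,2,3,4,5,6,7,8,9,10,11,12,13,14,15}
step 7: v2 <- ((10 * v3) * (v0 + v0)) {1,2,3,4,5,6,7,8,9,10,11,12,13,14,15}
step 8: v2 <- min((thread + v0), v3) {1,2,3,4,5,6,7,8,9,10,11,12,13,14,15}
step 9: v0 <- v2                     {0}
step 10: v3 <- ((-3 * thread) % -2)   {0}
step 11: v0 <- -7                     {0,1,2,3,4,5,6,7,8,9,10,11,12,13,14,15}

Answer: 12 steps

v2: 0,0,2,4,6,8,10,12,14,16,18,20,22,24,26,28
v3: 0,0,2,4,6,8,10,12,14,16,18,20,22,24,26,28
v0: -7,-7,-7,-7,-7,-7,-7,-7,-7,-7,-7,-7,-7,-7,-7,-7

steps = 12; useful = 160; efficiency = 160/192 = 5/6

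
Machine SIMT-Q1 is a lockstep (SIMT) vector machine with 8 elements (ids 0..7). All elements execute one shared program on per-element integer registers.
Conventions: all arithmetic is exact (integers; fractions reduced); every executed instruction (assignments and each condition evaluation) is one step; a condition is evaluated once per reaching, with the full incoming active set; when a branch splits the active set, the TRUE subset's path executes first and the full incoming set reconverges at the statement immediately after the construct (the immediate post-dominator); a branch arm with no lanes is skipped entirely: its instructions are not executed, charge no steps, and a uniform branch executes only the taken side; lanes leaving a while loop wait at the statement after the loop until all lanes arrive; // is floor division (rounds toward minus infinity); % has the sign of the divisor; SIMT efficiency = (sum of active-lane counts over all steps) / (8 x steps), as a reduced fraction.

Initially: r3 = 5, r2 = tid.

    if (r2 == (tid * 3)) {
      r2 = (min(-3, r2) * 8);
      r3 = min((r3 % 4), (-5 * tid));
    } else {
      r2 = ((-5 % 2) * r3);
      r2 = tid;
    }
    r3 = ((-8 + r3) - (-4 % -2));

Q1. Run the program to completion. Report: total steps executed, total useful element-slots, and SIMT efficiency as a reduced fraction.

Answer: 6 steps, 32 useful, 2/3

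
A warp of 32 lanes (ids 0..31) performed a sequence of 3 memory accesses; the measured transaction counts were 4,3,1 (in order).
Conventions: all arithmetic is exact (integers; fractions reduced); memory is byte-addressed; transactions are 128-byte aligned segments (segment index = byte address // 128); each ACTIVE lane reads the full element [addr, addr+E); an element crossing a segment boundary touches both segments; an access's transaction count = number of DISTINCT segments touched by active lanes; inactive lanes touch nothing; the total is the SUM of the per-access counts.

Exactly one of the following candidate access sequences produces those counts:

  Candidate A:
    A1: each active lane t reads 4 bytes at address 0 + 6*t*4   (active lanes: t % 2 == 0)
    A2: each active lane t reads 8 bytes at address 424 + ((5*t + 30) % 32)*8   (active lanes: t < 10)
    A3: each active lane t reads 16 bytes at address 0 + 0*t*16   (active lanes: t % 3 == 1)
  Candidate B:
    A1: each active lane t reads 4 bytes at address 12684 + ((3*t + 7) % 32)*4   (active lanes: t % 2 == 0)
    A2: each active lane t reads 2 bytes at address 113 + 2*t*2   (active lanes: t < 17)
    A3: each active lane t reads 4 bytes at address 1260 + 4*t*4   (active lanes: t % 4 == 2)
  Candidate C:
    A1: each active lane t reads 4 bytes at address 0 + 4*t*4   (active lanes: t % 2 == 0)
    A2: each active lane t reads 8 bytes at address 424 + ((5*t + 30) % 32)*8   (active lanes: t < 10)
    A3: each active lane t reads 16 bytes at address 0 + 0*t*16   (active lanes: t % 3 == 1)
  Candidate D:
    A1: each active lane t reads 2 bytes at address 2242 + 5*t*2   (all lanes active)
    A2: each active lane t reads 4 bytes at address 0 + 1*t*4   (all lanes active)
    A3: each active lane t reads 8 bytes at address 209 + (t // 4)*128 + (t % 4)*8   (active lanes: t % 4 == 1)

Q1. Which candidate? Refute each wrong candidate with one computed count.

A: A1 gives 6 transactions, not 4
B: A1 gives 2 transactions, not 4
D: A1 gives 3 transactions, not 4
C: all counts match (4,3,1)

Answer: C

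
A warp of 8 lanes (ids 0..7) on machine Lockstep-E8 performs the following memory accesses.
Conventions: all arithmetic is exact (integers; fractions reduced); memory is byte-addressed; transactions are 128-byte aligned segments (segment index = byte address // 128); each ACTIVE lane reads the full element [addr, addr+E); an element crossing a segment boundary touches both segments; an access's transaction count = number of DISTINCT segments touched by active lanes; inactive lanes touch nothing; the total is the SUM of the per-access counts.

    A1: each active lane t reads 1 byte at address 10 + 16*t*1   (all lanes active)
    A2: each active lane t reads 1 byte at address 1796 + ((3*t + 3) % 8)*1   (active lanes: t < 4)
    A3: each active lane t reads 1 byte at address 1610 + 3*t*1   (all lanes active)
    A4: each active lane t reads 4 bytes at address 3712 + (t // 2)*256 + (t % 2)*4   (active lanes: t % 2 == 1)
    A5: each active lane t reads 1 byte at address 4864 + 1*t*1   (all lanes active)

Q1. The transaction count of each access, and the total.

A1: 1 transaction
A2: 1 transaction
A3: 1 transaction
A4: 4 transactions
A5: 1 transaction

Answer: 1,1,1,4,1; total 8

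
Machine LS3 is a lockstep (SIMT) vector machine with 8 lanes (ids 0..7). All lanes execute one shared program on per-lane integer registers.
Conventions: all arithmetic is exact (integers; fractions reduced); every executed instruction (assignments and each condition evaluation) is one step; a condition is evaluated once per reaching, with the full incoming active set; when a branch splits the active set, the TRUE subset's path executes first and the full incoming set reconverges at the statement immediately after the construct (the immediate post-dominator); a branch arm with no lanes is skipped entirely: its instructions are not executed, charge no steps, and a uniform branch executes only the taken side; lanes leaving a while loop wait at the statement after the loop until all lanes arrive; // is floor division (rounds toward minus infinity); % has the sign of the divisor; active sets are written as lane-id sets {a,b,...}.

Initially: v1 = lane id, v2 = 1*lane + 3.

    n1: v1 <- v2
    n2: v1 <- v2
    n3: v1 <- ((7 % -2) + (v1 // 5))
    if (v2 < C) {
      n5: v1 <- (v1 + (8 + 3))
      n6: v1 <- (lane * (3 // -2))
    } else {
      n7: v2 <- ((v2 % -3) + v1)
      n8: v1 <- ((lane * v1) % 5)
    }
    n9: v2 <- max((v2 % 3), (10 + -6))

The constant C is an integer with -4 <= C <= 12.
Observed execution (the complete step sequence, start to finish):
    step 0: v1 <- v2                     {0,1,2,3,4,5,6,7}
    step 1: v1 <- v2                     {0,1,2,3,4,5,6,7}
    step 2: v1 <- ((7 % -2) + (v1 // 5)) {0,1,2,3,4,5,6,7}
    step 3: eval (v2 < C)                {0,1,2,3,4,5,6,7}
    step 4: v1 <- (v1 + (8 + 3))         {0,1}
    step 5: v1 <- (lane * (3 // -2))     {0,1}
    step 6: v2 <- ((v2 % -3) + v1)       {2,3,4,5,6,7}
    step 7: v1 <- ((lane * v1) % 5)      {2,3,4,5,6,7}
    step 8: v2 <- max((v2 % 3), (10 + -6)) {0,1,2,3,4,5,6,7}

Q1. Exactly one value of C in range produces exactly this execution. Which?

Answer: C = 5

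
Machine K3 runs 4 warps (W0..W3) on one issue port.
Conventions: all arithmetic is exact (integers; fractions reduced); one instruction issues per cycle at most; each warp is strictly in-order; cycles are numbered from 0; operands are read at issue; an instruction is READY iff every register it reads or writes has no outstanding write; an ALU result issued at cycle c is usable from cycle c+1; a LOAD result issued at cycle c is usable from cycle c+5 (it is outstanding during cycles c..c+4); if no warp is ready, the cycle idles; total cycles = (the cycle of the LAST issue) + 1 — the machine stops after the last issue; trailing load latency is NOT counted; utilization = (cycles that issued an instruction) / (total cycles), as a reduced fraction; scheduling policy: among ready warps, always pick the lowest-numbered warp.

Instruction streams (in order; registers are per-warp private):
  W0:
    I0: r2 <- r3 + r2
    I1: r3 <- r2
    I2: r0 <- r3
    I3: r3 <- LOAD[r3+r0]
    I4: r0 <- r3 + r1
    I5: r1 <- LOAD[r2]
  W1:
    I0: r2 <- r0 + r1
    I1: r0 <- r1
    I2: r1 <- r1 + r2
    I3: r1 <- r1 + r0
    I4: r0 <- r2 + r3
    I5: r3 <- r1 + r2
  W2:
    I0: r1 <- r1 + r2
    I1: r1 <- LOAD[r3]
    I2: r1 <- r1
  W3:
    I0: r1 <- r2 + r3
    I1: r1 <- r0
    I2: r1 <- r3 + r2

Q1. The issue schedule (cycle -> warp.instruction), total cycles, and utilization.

cycle 0: W0.I0
cycle 1: W0.I1
cycle 2: W0.I2
cycle 3: W0.I3
cycle 4: W1.I0
cycle 5: W1.I1
cycle 6: W1.I2
cycle 7: W1.I3
cycle 8: W0.I4
cycle 9: W0.I5
cycle 10: W1.I4
cycle 11: W1.I5
cycle 12: W2.I0
cycle 13: W2.I1
cycle 14: W3.I0
cycle 15: W3.I1
cycle 16: W3.I2
cycle 17: idle
cycle 18: W2.I2

Answer: 19 cycles, utilization 18/19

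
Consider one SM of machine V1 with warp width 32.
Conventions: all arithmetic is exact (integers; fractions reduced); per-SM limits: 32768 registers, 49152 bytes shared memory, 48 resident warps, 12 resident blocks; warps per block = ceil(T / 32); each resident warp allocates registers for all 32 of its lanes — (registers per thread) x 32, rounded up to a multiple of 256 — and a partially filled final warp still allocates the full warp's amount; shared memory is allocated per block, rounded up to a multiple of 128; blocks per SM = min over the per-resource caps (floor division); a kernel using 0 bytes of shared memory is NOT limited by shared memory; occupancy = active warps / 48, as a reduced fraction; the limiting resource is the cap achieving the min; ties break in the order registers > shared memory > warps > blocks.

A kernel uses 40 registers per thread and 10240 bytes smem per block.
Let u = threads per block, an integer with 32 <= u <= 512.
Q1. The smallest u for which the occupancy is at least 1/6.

Answer: u = 33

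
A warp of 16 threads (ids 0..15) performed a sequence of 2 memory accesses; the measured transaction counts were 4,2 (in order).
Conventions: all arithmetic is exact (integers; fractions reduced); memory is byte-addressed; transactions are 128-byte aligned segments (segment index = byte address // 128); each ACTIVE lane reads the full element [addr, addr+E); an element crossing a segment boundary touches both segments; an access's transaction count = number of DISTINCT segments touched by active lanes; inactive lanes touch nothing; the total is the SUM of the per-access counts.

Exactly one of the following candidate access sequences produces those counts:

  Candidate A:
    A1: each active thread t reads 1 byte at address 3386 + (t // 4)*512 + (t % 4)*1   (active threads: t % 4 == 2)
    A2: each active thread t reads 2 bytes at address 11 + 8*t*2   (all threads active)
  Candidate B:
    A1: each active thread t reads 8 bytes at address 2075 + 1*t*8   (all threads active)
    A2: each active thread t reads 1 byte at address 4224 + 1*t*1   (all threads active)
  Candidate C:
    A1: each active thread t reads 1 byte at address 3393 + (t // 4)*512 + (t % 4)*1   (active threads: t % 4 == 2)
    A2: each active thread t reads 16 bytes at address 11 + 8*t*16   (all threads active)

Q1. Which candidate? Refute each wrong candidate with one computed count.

B: A1 gives 2 transactions, not 4
C: A2 gives 16 transactions, not 2
A: all counts match (4,2)

Answer: A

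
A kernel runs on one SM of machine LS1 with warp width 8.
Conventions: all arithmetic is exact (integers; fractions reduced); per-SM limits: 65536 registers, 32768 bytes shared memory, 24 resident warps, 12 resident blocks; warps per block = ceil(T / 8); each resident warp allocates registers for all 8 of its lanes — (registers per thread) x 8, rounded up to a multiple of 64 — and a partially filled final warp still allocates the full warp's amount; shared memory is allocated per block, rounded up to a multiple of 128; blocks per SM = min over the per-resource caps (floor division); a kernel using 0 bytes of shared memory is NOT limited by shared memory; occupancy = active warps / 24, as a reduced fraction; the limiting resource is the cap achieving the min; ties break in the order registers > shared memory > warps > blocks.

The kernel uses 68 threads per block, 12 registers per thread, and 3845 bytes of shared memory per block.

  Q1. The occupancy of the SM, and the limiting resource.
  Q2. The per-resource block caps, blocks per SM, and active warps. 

Answer: occupancy 3/4, limited by warps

registers: 56 blocks
shared memory: 8 blocks
warps: 2 blocks
blocks: 12 blocks

Answer: 2 blocks, 18 active warps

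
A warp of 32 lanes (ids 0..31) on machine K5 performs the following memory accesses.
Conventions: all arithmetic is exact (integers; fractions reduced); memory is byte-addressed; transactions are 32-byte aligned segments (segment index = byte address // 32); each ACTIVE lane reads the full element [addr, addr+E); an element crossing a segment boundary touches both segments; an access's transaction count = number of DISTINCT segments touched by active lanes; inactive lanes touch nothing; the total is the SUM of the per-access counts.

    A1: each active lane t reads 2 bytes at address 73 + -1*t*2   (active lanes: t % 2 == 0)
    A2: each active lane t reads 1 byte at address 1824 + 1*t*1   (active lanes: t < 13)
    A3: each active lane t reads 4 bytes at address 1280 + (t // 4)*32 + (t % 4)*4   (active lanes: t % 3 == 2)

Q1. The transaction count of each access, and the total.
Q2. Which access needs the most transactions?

A1: 3 transactions
A2: 1 transaction
A3: 8 transactions

Answer: 3,1,8; total 12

Answer: A3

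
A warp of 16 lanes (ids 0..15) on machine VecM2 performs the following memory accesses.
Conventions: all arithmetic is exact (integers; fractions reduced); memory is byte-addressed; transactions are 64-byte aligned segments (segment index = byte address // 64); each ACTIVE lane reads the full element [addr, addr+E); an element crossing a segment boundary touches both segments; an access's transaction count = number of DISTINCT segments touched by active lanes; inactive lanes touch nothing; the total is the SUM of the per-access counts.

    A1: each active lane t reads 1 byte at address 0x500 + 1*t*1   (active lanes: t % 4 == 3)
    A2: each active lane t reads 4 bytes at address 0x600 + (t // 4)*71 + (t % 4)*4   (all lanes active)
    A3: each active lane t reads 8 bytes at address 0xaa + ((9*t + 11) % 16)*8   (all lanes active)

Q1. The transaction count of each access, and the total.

A1: 1 transaction
A2: 4 transactions
A3: 3 transactions

Answer: 1,4,3; total 8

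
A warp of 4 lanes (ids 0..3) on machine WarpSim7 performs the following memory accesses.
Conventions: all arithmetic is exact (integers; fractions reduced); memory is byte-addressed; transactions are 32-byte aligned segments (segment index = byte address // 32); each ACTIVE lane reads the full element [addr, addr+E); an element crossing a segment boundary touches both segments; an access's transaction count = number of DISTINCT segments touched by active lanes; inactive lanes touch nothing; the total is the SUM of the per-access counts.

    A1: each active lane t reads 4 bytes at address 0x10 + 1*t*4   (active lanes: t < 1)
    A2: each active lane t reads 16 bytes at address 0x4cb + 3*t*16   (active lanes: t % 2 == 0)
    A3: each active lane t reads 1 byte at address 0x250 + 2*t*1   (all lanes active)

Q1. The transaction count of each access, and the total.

A1: 1 transaction
A2: 2 transactions
A3: 1 transaction

Answer: 1,2,1; total 4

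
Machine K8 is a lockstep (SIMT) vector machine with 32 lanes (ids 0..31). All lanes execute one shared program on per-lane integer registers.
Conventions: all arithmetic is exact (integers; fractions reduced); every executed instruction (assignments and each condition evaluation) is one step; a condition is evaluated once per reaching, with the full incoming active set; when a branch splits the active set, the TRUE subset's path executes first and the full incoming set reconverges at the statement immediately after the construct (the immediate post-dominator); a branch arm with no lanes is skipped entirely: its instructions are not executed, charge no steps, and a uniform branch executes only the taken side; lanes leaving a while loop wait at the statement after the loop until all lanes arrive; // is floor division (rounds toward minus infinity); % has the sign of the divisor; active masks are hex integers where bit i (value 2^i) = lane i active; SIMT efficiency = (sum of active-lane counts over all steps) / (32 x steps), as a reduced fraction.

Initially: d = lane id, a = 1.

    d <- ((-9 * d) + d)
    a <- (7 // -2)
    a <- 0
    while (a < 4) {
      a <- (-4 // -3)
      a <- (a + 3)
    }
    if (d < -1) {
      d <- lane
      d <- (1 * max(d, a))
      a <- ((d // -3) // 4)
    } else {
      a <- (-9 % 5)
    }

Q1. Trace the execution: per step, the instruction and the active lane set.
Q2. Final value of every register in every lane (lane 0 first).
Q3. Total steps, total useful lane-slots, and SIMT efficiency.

step 0: d <- ((-9 * d) + d)          0xffffffff
step 1: a <- (7 // -2)               0xffffffff
step 2: a <- 0                       0xffffffff
step 3: eval (a < 4)                 0xffffffff
step 4: a <- (-4 // -3)              0xffffffff
step 5: a <- (a + 3)                 0xffffffff
step 6: eval (a < 4)                 0xffffffff
step 7: eval (d < -1)                0xffffffff
step 8: d <- lane                    0xfffffffe
step 9: d <- (1 * max(d, a))         0xfffffffe
step 10: a <- ((d // -3) // 4)        0xfffffffe
step 11: a <- (-9 % 5)                0x00000001

Answer: 12 steps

d: 0,4,4,4,4,5,6,7,8,9,10,11,12,13,14,15,16,17,18,19,20,21,22,23,24,25,26,27,28,29,30,31
a: 1,-1,-1,-1,-1,-1,-1,-1,-1,-1,-1,-1,-1,-2,-2,-2,-2,-2,-2,-2,-2,-2,-2,-2,-2,-3,-3,-3,-3,-3,-3,-3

steps = 12; useful = 350; efficiency = 350/384 = 175/192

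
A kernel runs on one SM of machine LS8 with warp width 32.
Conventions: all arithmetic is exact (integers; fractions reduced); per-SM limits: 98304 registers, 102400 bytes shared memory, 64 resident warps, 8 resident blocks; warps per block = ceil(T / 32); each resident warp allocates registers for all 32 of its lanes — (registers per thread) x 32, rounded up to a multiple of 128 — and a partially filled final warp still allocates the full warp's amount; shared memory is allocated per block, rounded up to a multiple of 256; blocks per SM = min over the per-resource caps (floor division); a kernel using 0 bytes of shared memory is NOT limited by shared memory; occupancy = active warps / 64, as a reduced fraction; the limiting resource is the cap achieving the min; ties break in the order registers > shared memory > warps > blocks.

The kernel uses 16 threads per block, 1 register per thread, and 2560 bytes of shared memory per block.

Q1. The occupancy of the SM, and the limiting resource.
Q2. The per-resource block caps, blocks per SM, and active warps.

Answer: occupancy 1/8, limited by blocks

registers: 768 blocks
shared memory: 40 blocks
warps: 64 blocks
blocks: 8 blocks

Answer: 8 blocks, 8 active warps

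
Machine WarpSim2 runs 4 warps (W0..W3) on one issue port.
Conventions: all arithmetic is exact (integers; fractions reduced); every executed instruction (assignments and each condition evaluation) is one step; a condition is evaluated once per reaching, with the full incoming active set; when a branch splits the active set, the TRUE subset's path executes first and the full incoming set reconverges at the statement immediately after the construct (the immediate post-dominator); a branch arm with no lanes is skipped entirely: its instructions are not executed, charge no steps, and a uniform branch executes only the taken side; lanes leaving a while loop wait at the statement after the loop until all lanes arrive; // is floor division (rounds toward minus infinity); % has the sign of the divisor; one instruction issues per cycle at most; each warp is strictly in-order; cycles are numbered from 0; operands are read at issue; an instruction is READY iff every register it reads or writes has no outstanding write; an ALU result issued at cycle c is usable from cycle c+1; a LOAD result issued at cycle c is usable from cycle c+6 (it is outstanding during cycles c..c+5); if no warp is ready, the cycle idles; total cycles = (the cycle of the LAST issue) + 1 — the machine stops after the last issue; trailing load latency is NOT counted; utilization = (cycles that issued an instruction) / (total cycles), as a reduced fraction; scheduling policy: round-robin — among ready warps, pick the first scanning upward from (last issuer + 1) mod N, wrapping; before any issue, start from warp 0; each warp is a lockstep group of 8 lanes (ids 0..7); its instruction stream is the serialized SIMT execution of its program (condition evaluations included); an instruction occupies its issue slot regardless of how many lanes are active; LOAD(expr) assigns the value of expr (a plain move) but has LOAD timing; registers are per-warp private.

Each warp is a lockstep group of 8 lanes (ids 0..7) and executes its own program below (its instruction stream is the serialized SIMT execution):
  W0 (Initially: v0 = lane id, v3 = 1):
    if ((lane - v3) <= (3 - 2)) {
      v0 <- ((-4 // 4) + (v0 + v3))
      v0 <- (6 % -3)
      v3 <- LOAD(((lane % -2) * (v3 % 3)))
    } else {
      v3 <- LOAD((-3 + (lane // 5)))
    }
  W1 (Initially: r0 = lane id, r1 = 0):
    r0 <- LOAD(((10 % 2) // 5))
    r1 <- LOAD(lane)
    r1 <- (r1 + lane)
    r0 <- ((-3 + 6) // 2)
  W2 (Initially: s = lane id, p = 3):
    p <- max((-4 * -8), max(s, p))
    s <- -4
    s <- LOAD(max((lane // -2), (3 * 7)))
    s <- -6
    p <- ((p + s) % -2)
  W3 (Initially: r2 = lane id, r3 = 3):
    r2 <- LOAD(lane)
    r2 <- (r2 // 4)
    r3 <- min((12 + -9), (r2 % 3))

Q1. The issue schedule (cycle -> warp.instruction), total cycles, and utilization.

cycle 0: W0.I0
cycle 1: W1.I0
cycle 2: W2.I0
cycle 3: W3.I0
cycle 4: W0.I1
cycle 5: W1.I1
cycle 6: W2.I1
cycle 7: W0.I2
cycle 8: W2.I2
cycle 9: W3.I1
cycle 10: W0.I3
cycle 11: W1.I2
cycle 12: W3.I2
cycle 13: W1.I3
cycle 14: W2.I3
cycle 15: W2.I4
cycle 16: W0.I4

Answer: 17 cycles, utilization 1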